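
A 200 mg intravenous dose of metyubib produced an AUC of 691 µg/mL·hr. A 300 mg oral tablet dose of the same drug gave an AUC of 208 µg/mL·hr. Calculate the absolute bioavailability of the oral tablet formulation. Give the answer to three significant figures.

F = (AUC_ev / D_ev) / (AUC_iv / D_iv)
  = (208/300) / (691/200)
  = 0.693333 / 3.455 = 0.2007

F = 0.201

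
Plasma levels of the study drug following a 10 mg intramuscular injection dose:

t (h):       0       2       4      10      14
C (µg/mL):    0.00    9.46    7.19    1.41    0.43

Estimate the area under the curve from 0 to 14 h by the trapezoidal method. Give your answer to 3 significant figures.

Trapezoidal AUC_0→14:
  [0→2]: (0.00+9.46)/2 × 2 = 9.46
  [2→4]: (9.46+7.19)/2 × 2 = 16.65
  [4→10]: (7.19+1.41)/2 × 6 = 25.8
  [10→14]: (1.41+0.43)/2 × 4 = 3.68
  Sum = 55.59 µg/mL·h

AUC = 55.6 µg/mL·h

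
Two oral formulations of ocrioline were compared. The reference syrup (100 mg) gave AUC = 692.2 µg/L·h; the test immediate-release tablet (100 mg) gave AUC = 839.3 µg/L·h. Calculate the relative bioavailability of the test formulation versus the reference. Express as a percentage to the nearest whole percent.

F_rel = (AUC_test/D_test) / (AUC_ref/D_ref)
      = (839.3/100) / (692.2/100)
      = 8.393 / 6.922 = 1.2125 = 121.25%

F_rel = 121%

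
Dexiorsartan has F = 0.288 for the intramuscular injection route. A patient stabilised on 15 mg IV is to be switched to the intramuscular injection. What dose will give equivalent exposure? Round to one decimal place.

For equal systemic exposure: F × D_ev = D_iv
D_ev = D_iv / F = 15 / 0.288 = 52.0833 mg

D_intramuscular = 52.1 mg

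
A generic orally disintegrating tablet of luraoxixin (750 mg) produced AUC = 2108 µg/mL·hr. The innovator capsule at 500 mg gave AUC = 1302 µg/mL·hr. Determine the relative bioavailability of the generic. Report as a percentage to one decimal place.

F_rel = 107.9%

F_rel = (AUC_test/D_test) / (AUC_ref/D_ref)
      = (2108/750) / (1302/500)
      = 2.81067 / 2.604 = 1.0794 = 107.94%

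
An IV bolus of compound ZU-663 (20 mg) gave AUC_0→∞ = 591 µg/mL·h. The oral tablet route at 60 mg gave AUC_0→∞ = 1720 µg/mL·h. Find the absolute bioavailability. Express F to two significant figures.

F = 0.97

F = (AUC_ev / D_ev) / (AUC_iv / D_iv)
  = (1720/60) / (591/20)
  = 28.6667 / 29.55 = 0.9701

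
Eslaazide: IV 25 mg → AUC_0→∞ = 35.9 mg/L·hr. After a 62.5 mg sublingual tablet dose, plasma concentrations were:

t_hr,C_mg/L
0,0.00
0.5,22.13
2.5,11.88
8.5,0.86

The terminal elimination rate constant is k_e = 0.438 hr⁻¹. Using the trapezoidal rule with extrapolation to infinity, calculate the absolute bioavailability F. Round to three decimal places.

Trapezoidal AUC_0→8.5 (sublingual tablet):
  [0→0.5]: (0.00+22.13)/2 × 0.5 = 5.5325
  [0.5→2.5]: (22.13+11.88)/2 × 2 = 34.01
  [2.5→8.5]: (11.88+0.86)/2 × 6 = 38.22
  Sum = 77.7625 mg/L·hr
Tail: C_last/k_e = 0.86/0.438 = 1.963
AUC_0→∞ (sublingual tablet) = 77.7625 + 1.963 = 79.7255 mg/L·hr
F = (AUC_ev/D_ev)/(AUC_iv/D_iv) = (79.7255/62.5)/(35.9/25) = 1.275608/1.436 = 0.8883

F = 0.888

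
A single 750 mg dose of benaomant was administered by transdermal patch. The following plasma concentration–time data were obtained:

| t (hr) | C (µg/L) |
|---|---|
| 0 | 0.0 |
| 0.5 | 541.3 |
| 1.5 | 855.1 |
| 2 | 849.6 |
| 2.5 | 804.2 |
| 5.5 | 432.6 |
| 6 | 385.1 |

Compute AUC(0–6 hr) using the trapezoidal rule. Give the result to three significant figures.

AUC = 3730 µg/L·hr

Trapezoidal AUC_0→6:
  [0→0.5]: (0.0+541.3)/2 × 0.5 = 135.325
  [0.5→1.5]: (541.3+855.1)/2 × 1 = 698.2
  [1.5→2]: (855.1+849.6)/2 × 0.5 = 426.175
  [2→2.5]: (849.6+804.2)/2 × 0.5 = 413.45
  [2.5→5.5]: (804.2+432.6)/2 × 3 = 1855.2
  [5.5→6]: (432.6+385.1)/2 × 0.5 = 204.425
  Sum = 3732.775 µg/L·hr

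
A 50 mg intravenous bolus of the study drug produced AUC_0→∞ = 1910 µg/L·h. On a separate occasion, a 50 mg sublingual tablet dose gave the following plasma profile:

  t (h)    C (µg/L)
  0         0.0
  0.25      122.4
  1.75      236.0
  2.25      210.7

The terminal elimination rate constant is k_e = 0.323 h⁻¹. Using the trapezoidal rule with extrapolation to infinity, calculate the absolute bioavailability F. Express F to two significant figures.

F = 0.55

Trapezoidal AUC_0→2.25 (sublingual tablet):
  [0→0.25]: (0.0+122.4)/2 × 0.25 = 15.3
  [0.25→1.75]: (122.4+236.0)/2 × 1.5 = 268.8
  [1.75→2.25]: (236.0+210.7)/2 × 0.5 = 111.675
  Sum = 395.775 µg/L·h
Tail: C_last/k_e = 210.7/0.323 = 652.322
AUC_0→∞ (sublingual tablet) = 395.775 + 652.322 = 1048.097 µg/L·h
F = (AUC_ev/D_ev)/(AUC_iv/D_iv) = (1048.097/50)/(1910/50) = 20.96194/38.2 = 0.5487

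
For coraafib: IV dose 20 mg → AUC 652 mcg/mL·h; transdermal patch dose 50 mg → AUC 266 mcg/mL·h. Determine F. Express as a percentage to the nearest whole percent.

F = 16%

F = (AUC_ev / D_ev) / (AUC_iv / D_iv)
  = (266/50) / (652/20)
  = 5.32 / 32.6 = 0.1632
  = 16.32%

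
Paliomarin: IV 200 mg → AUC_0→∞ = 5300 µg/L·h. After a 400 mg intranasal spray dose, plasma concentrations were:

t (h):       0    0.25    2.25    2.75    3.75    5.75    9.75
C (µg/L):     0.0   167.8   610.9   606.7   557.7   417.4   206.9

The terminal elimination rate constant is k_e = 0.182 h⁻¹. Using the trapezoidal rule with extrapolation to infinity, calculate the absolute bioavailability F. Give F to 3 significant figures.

Trapezoidal AUC_0→9.75 (intranasal spray):
  [0→0.25]: (0.0+167.8)/2 × 0.25 = 20.975
  [0.25→2.25]: (167.8+610.9)/2 × 2 = 778.7
  [2.25→2.75]: (610.9+606.7)/2 × 0.5 = 304.4
  [2.75→3.75]: (606.7+557.7)/2 × 1 = 582.2
  [3.75→5.75]: (557.7+417.4)/2 × 2 = 975.1
  [5.75→9.75]: (417.4+206.9)/2 × 4 = 1248.6
  Sum = 3909.975 µg/L·h
Tail: C_last/k_e = 206.9/0.182 = 1136.813
AUC_0→∞ (intranasal spray) = 3909.975 + 1136.813 = 5046.788 µg/L·h
F = (AUC_ev/D_ev)/(AUC_iv/D_iv) = (5046.788/400)/(5300/200) = 12.61697/26.5 = 0.4761

F = 0.476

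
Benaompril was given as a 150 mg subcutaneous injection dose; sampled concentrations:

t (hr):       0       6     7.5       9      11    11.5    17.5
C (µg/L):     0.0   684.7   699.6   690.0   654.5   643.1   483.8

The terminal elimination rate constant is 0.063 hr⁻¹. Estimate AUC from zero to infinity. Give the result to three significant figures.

AUC = 16900 µg/L·hr

Trapezoidal AUC_0→17.5:
  [0→6]: (0.0+684.7)/2 × 6 = 2054.1
  [6→7.5]: (684.7+699.6)/2 × 1.5 = 1038.225
  [7.5→9]: (699.6+690.0)/2 × 1.5 = 1042.2
  [9→11]: (690.0+654.5)/2 × 2 = 1344.5
  [11→11.5]: (654.5+643.1)/2 × 0.5 = 324.4
  [11.5→17.5]: (643.1+483.8)/2 × 6 = 3380.7
  Sum = 9184.125 µg/L·hr
Extrapolated tail: C_last / k_e = 483.8 / 0.063 = 7679.365
AUC_0→∞ = 9184.125 + 7679.365 = 16863.49 µg/L·hr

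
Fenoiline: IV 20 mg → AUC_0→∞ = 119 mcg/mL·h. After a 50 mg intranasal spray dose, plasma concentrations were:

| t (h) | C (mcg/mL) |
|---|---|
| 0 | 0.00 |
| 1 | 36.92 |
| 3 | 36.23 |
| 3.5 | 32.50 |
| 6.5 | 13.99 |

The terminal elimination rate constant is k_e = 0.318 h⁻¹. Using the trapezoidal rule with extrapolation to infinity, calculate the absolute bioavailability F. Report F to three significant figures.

Trapezoidal AUC_0→6.5 (intranasal spray):
  [0→1]: (0.00+36.92)/2 × 1 = 18.46
  [1→3]: (36.92+36.23)/2 × 2 = 73.15
  [3→3.5]: (36.23+32.50)/2 × 0.5 = 17.1825
  [3.5→6.5]: (32.50+13.99)/2 × 3 = 69.735
  Sum = 178.5275 mcg/mL·h
Tail: C_last/k_e = 13.99/0.318 = 43.994
AUC_0→∞ (intranasal spray) = 178.5275 + 43.994 = 222.5215 mcg/mL·h
F = (AUC_ev/D_ev)/(AUC_iv/D_iv) = (222.5215/50)/(119/20) = 4.45043/5.95 = 0.7480

F = 0.748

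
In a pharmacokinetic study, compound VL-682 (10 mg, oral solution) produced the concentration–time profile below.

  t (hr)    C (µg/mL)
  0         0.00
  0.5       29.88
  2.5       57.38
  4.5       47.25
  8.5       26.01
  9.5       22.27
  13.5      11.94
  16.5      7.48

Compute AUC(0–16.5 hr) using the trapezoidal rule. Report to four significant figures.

Trapezoidal AUC_0→16.5:
  [0→0.5]: (0.00+29.88)/2 × 0.5 = 7.47
  [0.5→2.5]: (29.88+57.38)/2 × 2 = 87.26
  [2.5→4.5]: (57.38+47.25)/2 × 2 = 104.63
  [4.5→8.5]: (47.25+26.01)/2 × 4 = 146.52
  [8.5→9.5]: (26.01+22.27)/2 × 1 = 24.14
  [9.5→13.5]: (22.27+11.94)/2 × 4 = 68.42
  [13.5→16.5]: (11.94+7.48)/2 × 3 = 29.13
  Sum = 467.57 µg/mL·hr

AUC = 467.6 µg/mL·hr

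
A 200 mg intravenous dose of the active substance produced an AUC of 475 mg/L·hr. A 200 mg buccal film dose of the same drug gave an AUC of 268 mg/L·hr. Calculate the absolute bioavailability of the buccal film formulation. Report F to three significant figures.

F = 0.564

F = (AUC_ev / D_ev) / (AUC_iv / D_iv)
  = (268/200) / (475/200)
  = 1.34 / 2.375 = 0.5642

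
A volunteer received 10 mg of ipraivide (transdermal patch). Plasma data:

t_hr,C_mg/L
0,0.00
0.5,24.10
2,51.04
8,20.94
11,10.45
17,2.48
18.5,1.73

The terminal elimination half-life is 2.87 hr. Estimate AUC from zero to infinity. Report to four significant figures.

AUC = 374.5 mg/L·hr

Trapezoidal AUC_0→18.5:
  [0→0.5]: (0.00+24.10)/2 × 0.5 = 6.025
  [0.5→2]: (24.10+51.04)/2 × 1.5 = 56.355
  [2→8]: (51.04+20.94)/2 × 6 = 215.94
  [8→11]: (20.94+10.45)/2 × 3 = 47.085
  [11→17]: (10.45+2.48)/2 × 6 = 38.79
  [17→18.5]: (2.48+1.73)/2 × 1.5 = 3.1575
  Sum = 367.3525 mg/L·hr
k_e = ln2 / t½ = 0.693147 / 2.87 = 0.2415 hr^-1
Extrapolated tail: C_last / k_e = 1.73 / 0.2415 = 7.164
AUC_0→∞ = 367.3525 + 7.164 = 374.5165 mg/L·hr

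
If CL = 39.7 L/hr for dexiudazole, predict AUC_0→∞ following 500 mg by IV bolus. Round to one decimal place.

AUC = 12.6 mg/L·hr

AUC_0→∞ = Dose_iv / CL
        = 500 / 39.7 = 12.5945 mg/L·hr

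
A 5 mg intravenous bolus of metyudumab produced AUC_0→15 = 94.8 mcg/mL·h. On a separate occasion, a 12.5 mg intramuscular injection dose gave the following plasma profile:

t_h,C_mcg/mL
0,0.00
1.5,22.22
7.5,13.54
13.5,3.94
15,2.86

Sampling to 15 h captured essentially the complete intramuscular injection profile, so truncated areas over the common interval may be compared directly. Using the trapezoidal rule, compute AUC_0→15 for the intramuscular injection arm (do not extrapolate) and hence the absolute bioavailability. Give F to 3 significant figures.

Trapezoidal AUC_0→15 (intramuscular injection):
  [0→1.5]: (0.00+22.22)/2 × 1.5 = 16.665
  [1.5→7.5]: (22.22+13.54)/2 × 6 = 107.28
  [7.5→13.5]: (13.54+3.94)/2 × 6 = 52.44
  [13.5→15]: (3.94+2.86)/2 × 1.5 = 5.1
  Sum = 181.485 mcg/mL·h
F = (AUC_ev/D_ev)/(AUC_iv/D_iv) = (181.485/12.5)/(94.8/5) = 14.5188/18.96 = 0.7658

F = 0.766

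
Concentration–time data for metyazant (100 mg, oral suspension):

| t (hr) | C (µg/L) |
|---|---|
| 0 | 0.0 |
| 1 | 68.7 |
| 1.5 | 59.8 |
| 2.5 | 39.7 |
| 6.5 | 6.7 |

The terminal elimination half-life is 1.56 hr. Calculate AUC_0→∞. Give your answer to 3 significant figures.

Trapezoidal AUC_0→6.5:
  [0→1]: (0.0+68.7)/2 × 1 = 34.35
  [1→1.5]: (68.7+59.8)/2 × 0.5 = 32.125
  [1.5→2.5]: (59.8+39.7)/2 × 1 = 49.75
  [2.5→6.5]: (39.7+6.7)/2 × 4 = 92.8
  Sum = 209.025 µg/L·hr
k_e = ln2 / t½ = 0.693147 / 1.56 = 0.4443 hr^-1
Extrapolated tail: C_last / k_e = 6.7 / 0.4443 = 15.080
AUC_0→∞ = 209.025 + 15.080 = 224.105 µg/L·hr

AUC = 224 µg/L·hr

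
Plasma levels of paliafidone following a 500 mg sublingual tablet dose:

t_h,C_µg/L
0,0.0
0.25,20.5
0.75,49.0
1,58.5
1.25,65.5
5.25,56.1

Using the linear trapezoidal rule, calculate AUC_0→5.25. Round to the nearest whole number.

AUC = 292 µg/L·h

Trapezoidal AUC_0→5.25:
  [0→0.25]: (0.0+20.5)/2 × 0.25 = 2.5625
  [0.25→0.75]: (20.5+49.0)/2 × 0.5 = 17.375
  [0.75→1]: (49.0+58.5)/2 × 0.25 = 13.4375
  [1→1.25]: (58.5+65.5)/2 × 0.25 = 15.5
  [1.25→5.25]: (65.5+56.1)/2 × 4 = 243.2
  Sum = 292.075 µg/L·h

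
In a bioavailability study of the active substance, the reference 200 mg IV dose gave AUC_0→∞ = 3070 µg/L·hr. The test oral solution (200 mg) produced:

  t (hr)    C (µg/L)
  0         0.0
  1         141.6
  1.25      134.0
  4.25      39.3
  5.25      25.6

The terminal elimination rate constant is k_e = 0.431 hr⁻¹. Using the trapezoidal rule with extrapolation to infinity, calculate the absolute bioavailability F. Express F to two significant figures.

F = 0.15

Trapezoidal AUC_0→5.25 (oral solution):
  [0→1]: (0.0+141.6)/2 × 1 = 70.8
  [1→1.25]: (141.6+134.0)/2 × 0.25 = 34.45
  [1.25→4.25]: (134.0+39.3)/2 × 3 = 259.95
  [4.25→5.25]: (39.3+25.6)/2 × 1 = 32.45
  Sum = 397.65 µg/L·hr
Tail: C_last/k_e = 25.6/0.431 = 59.397
AUC_0→∞ (oral solution) = 397.65 + 59.397 = 457.047 µg/L·hr
F = (AUC_ev/D_ev)/(AUC_iv/D_iv) = (457.047/200)/(3070/200) = 2.285235/15.35 = 0.1489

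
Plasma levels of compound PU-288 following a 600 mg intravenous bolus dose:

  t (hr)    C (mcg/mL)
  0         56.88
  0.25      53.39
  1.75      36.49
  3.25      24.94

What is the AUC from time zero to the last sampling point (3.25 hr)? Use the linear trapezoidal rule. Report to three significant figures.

Trapezoidal AUC_0→3.25:
  [0→0.25]: (56.88+53.39)/2 × 0.25 = 13.78375
  [0.25→1.75]: (53.39+36.49)/2 × 1.5 = 67.41
  [1.75→3.25]: (36.49+24.94)/2 × 1.5 = 46.0725
  Sum = 127.26625 mcg/mL·hr

AUC = 127 mcg/mL·hr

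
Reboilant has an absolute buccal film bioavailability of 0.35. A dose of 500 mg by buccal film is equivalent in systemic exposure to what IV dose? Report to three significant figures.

Systemic exposure from an extravascular dose = F × D_ev, so the equivalent IV dose is F × D_ev.
D_iv = F × D_ev = 0.35 × 500 = 175 mg

D_iv = 175 mg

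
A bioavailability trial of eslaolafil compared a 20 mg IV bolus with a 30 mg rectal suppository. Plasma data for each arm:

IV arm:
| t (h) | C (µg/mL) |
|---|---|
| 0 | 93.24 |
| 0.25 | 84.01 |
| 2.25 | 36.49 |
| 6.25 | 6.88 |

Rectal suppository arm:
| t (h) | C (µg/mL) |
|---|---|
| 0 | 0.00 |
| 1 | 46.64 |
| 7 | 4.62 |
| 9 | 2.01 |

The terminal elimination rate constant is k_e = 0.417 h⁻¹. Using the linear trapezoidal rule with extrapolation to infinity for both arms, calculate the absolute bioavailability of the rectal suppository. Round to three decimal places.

F = 0.511

Trapezoidal AUC_0→6.25 (IV):
  [0→0.25]: (93.24+84.01)/2 × 0.25 = 22.15625
  [0.25→2.25]: (84.01+36.49)/2 × 2 = 120.5
  [2.25→6.25]: (36.49+6.88)/2 × 4 = 86.74
  Sum = 229.39625 µg/mL·h
IV tail: 6.88/0.417 = 16.499; AUC_iv,0→∞ = 229.39625 + 16.499 = 245.89525 µg/mL·h
Trapezoidal AUC_0→9 (rectal suppository):
  [0→1]: (0.00+46.64)/2 × 1 = 23.32
  [1→7]: (46.64+4.62)/2 × 6 = 153.78
  [7→9]: (4.62+2.01)/2 × 2 = 6.63
  Sum = 183.73 µg/mL·h
rectal suppository tail: 2.01/0.417 = 4.820; AUC_ev,0→∞ = 183.73 + 4.820 = 188.55 µg/mL·h
F = (AUC_ev/D_ev)/(AUC_iv/D_iv) = (188.55/30)/(245.89525/20) = 6.285/12.2948 = 0.5112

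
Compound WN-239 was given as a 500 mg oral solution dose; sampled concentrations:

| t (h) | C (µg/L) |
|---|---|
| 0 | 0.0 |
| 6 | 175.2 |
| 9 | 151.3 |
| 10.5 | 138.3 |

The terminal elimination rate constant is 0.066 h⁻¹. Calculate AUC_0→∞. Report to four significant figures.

Trapezoidal AUC_0→10.5:
  [0→6]: (0.0+175.2)/2 × 6 = 525.6
  [6→9]: (175.2+151.3)/2 × 3 = 489.75
  [9→10.5]: (151.3+138.3)/2 × 1.5 = 217.2
  Sum = 1232.55 µg/L·h
Extrapolated tail: C_last / k_e = 138.3 / 0.066 = 2095.455
AUC_0→∞ = 1232.55 + 2095.455 = 3328.005 µg/L·h

AUC = 3328 µg/L·h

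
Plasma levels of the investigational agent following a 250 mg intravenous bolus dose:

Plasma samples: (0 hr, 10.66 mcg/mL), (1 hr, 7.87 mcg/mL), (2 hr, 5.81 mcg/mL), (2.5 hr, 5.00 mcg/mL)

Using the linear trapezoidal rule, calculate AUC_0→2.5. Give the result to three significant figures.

Trapezoidal AUC_0→2.5:
  [0→1]: (10.66+7.87)/2 × 1 = 9.265
  [1→2]: (7.87+5.81)/2 × 1 = 6.84
  [2→2.5]: (5.81+5.00)/2 × 0.5 = 2.7025
  Sum = 18.8075 mcg/mL·hr

AUC = 18.8 mcg/mL·hr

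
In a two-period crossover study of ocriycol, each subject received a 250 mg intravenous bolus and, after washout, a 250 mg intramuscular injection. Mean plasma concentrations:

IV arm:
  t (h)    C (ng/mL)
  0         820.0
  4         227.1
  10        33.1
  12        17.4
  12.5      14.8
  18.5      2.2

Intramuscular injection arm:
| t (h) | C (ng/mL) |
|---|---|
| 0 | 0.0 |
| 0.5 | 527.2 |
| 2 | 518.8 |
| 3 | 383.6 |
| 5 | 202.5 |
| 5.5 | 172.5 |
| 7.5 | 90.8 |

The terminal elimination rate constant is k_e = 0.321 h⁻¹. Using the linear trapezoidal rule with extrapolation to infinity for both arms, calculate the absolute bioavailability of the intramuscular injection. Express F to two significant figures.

F = 0.87

Trapezoidal AUC_0→18.5 (IV):
  [0→4]: (820.0+227.1)/2 × 4 = 2094.2
  [4→10]: (227.1+33.1)/2 × 6 = 780.6
  [10→12]: (33.1+17.4)/2 × 2 = 50.5
  [12→12.5]: (17.4+14.8)/2 × 0.5 = 8.05
  [12.5→18.5]: (14.8+2.2)/2 × 6 = 51.0
  Sum = 2984.35 ng/mL·h
IV tail: 2.2/0.321 = 6.854; AUC_iv,0→∞ = 2984.35 + 6.854 = 2991.204 ng/mL·h
Trapezoidal AUC_0→7.5 (intramuscular injection):
  [0→0.5]: (0.0+527.2)/2 × 0.5 = 131.8
  [0.5→2]: (527.2+518.8)/2 × 1.5 = 784.5
  [2→3]: (518.8+383.6)/2 × 1 = 451.2
  [3→5]: (383.6+202.5)/2 × 2 = 586.1
  [5→5.5]: (202.5+172.5)/2 × 0.5 = 93.75
  [5.5→7.5]: (172.5+90.8)/2 × 2 = 263.3
  Sum = 2310.65 ng/mL·h
intramuscular injection tail: 90.8/0.321 = 282.866; AUC_ev,0→∞ = 2310.65 + 282.866 = 2593.516 ng/mL·h
F = (AUC_ev/D_ev)/(AUC_iv/D_iv) = (2593.516/250)/(2991.204/250) = 10.374064/11.964816 = 0.8670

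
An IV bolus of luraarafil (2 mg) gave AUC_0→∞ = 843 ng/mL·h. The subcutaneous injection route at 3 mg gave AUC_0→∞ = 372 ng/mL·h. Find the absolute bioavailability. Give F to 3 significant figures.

F = 0.294

F = (AUC_ev / D_ev) / (AUC_iv / D_iv)
  = (372/3) / (843/2)
  = 124 / 421.5 = 0.2942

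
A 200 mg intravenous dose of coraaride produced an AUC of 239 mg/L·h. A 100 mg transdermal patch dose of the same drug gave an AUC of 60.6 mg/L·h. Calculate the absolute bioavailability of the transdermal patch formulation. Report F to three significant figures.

F = (AUC_ev / D_ev) / (AUC_iv / D_iv)
  = (60.6/100) / (239/200)
  = 0.606 / 1.195 = 0.5071

F = 0.507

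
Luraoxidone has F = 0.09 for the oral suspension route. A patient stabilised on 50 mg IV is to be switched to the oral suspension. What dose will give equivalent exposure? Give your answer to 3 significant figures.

For equal systemic exposure: F × D_ev = D_iv
D_ev = D_iv / F = 50 / 0.09 = 555.556 mg

D_oral = 556 mg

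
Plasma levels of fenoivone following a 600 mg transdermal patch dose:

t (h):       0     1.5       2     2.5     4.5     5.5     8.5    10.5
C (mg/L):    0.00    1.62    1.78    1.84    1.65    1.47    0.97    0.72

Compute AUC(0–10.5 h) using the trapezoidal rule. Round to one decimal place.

AUC = 13.4 mg/L·h

Trapezoidal AUC_0→10.5:
  [0→1.5]: (0.00+1.62)/2 × 1.5 = 1.215
  [1.5→2]: (1.62+1.78)/2 × 0.5 = 0.85
  [2→2.5]: (1.78+1.84)/2 × 0.5 = 0.905
  [2.5→4.5]: (1.84+1.65)/2 × 2 = 3.49
  [4.5→5.5]: (1.65+1.47)/2 × 1 = 1.56
  [5.5→8.5]: (1.47+0.97)/2 × 3 = 3.66
  [8.5→10.5]: (0.97+0.72)/2 × 2 = 1.69
  Sum = 13.37 mg/L·h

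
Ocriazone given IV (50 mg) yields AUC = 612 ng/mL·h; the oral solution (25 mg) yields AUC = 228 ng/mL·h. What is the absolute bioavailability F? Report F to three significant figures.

F = (AUC_ev / D_ev) / (AUC_iv / D_iv)
  = (228/25) / (612/50)
  = 9.12 / 12.24 = 0.7451

F = 0.745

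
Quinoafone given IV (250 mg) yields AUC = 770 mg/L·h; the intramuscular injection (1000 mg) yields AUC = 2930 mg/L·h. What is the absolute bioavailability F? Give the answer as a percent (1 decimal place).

F = (AUC_ev / D_ev) / (AUC_iv / D_iv)
  = (2930/1000) / (770/250)
  = 2.93 / 3.08 = 0.9513
  = 95.13%

F = 95.1%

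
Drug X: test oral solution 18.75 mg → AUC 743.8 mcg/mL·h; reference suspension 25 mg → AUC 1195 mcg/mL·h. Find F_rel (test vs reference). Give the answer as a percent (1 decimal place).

F_rel = 83.0%

F_rel = (AUC_test/D_test) / (AUC_ref/D_ref)
      = (743.8/18.75) / (1195/25)
      = 39.6693 / 47.8 = 0.8299 = 82.99%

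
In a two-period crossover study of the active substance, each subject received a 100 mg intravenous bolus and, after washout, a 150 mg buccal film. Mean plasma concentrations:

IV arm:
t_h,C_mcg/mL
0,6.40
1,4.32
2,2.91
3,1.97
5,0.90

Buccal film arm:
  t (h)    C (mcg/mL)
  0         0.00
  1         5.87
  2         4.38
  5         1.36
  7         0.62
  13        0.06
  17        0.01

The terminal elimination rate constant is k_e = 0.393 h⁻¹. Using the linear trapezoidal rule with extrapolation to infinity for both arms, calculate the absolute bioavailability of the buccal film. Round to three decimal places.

F = 0.839

Trapezoidal AUC_0→5 (IV):
  [0→1]: (6.40+4.32)/2 × 1 = 5.36
  [1→2]: (4.32+2.91)/2 × 1 = 3.615
  [2→3]: (2.91+1.97)/2 × 1 = 2.44
  [3→5]: (1.97+0.90)/2 × 2 = 2.87
  Sum = 14.285 mcg/mL·h
IV tail: 0.90/0.393 = 2.290; AUC_iv,0→∞ = 14.285 + 2.290 = 16.575 mcg/mL·h
Trapezoidal AUC_0→17 (buccal film):
  [0→1]: (0.00+5.87)/2 × 1 = 2.935
  [1→2]: (5.87+4.38)/2 × 1 = 5.125
  [2→5]: (4.38+1.36)/2 × 3 = 8.61
  [5→7]: (1.36+0.62)/2 × 2 = 1.98
  [7→13]: (0.62+0.06)/2 × 6 = 2.04
  [13→17]: (0.06+0.01)/2 × 4 = 0.14
  Sum = 20.83 mcg/mL·h
buccal film tail: 0.01/0.393 = 0.025; AUC_ev,0→∞ = 20.83 + 0.025 = 20.855 mcg/mL·h
F = (AUC_ev/D_ev)/(AUC_iv/D_iv) = (20.855/150)/(16.575/100) = 0.139033/0.16575 = 0.8388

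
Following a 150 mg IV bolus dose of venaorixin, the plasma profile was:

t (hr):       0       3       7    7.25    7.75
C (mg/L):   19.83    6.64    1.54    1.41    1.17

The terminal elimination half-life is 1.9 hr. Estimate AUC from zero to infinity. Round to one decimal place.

Trapezoidal AUC_0→7.75:
  [0→3]: (19.83+6.64)/2 × 3 = 39.705
  [3→7]: (6.64+1.54)/2 × 4 = 16.36
  [7→7.25]: (1.54+1.41)/2 × 0.25 = 0.36875
  [7.25→7.75]: (1.41+1.17)/2 × 0.5 = 0.645
  Sum = 57.07875 mg/L·hr
k_e = ln2 / t½ = 0.693147 / 1.9 = 0.3648 hr^-1
Extrapolated tail: C_last / k_e = 1.17 / 0.3648 = 3.207
AUC_0→∞ = 57.07875 + 3.207 = 60.28575 mg/L·hr

AUC = 60.3 mg/L·hr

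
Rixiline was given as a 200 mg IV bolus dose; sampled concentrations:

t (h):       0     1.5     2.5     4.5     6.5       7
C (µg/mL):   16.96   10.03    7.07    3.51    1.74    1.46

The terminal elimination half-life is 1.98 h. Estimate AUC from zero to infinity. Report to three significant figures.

AUC = 49.6 µg/mL·h

Trapezoidal AUC_0→7:
  [0→1.5]: (16.96+10.03)/2 × 1.5 = 20.2425
  [1.5→2.5]: (10.03+7.07)/2 × 1 = 8.55
  [2.5→4.5]: (7.07+3.51)/2 × 2 = 10.58
  [4.5→6.5]: (3.51+1.74)/2 × 2 = 5.25
  [6.5→7]: (1.74+1.46)/2 × 0.5 = 0.8
  Sum = 45.4225 µg/mL·h
k_e = ln2 / t½ = 0.693147 / 1.98 = 0.3501 h^-1
Extrapolated tail: C_last / k_e = 1.46 / 0.3501 = 4.170
AUC_0→∞ = 45.4225 + 4.170 = 49.5925 µg/mL·h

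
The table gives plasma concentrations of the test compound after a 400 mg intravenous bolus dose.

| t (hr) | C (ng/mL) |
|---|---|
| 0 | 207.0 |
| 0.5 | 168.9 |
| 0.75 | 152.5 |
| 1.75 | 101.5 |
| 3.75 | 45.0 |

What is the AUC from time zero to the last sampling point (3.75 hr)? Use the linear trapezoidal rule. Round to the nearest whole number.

AUC = 408 ng/mL·hr

Trapezoidal AUC_0→3.75:
  [0→0.5]: (207.0+168.9)/2 × 0.5 = 93.975
  [0.5→0.75]: (168.9+152.5)/2 × 0.25 = 40.175
  [0.75→1.75]: (152.5+101.5)/2 × 1 = 127.0
  [1.75→3.75]: (101.5+45.0)/2 × 2 = 146.5
  Sum = 407.65 ng/mL·hr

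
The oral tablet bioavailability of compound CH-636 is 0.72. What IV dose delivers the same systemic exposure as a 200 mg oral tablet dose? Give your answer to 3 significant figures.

Systemic exposure from an extravascular dose = F × D_ev, so the equivalent IV dose is F × D_ev.
D_iv = F × D_ev = 0.72 × 200 = 144 mg

D_iv = 144 mg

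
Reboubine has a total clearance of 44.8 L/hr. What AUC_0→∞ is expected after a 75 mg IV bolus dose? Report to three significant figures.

AUC = 1.67 mg/L·hr

AUC_0→∞ = Dose_iv / CL
        = 75 / 44.8 = 1.67411 mg/L·hr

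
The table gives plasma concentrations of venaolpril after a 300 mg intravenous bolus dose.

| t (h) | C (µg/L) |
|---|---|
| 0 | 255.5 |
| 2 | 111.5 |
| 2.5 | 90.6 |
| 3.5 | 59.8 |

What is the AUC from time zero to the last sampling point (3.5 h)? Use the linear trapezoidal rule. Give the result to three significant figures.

Trapezoidal AUC_0→3.5:
  [0→2]: (255.5+111.5)/2 × 2 = 367.0
  [2→2.5]: (111.5+90.6)/2 × 0.5 = 50.525
  [2.5→3.5]: (90.6+59.8)/2 × 1 = 75.2
  Sum = 492.725 µg/L·h

AUC = 493 µg/L·h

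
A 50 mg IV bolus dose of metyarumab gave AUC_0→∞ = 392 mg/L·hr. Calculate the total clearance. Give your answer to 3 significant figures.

CL = Dose_iv / AUC_0→∞
   = 50 / 392 = 0.127551 L/hr

CL = 0.128 L/hr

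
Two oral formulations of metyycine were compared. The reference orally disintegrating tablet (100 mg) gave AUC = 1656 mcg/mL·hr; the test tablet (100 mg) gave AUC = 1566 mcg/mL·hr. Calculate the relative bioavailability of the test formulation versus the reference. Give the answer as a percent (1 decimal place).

F_rel = 94.6%

F_rel = (AUC_test/D_test) / (AUC_ref/D_ref)
      = (1566/100) / (1656/100)
      = 15.66 / 16.56 = 0.9457 = 94.57%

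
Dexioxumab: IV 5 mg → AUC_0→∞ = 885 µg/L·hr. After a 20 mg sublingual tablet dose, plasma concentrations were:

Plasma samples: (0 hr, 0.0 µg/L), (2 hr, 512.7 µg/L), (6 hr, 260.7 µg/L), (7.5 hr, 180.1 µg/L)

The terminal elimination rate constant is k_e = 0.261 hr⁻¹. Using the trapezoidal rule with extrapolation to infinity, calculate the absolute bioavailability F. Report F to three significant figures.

Trapezoidal AUC_0→7.5 (sublingual tablet):
  [0→2]: (0.0+512.7)/2 × 2 = 512.7
  [2→6]: (512.7+260.7)/2 × 4 = 1546.8
  [6→7.5]: (260.7+180.1)/2 × 1.5 = 330.6
  Sum = 2390.1 µg/L·hr
Tail: C_last/k_e = 180.1/0.261 = 690.038
AUC_0→∞ (sublingual tablet) = 2390.1 + 690.038 = 3080.138 µg/L·hr
F = (AUC_ev/D_ev)/(AUC_iv/D_iv) = (3080.138/20)/(885/5) = 154.0069/177 = 0.8701

F = 0.870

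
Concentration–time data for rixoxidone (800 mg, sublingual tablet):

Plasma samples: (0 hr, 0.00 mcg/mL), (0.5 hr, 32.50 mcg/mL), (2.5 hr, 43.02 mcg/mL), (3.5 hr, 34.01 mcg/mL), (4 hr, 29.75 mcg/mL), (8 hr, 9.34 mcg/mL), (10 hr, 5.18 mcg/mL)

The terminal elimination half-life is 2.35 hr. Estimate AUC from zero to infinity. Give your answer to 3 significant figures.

AUC = 248 mcg/mL·hr

Trapezoidal AUC_0→10:
  [0→0.5]: (0.00+32.50)/2 × 0.5 = 8.125
  [0.5→2.5]: (32.50+43.02)/2 × 2 = 75.52
  [2.5→3.5]: (43.02+34.01)/2 × 1 = 38.515
  [3.5→4]: (34.01+29.75)/2 × 0.5 = 15.94
  [4→8]: (29.75+9.34)/2 × 4 = 78.18
  [8→10]: (9.34+5.18)/2 × 2 = 14.52
  Sum = 230.8 mcg/mL·hr
k_e = ln2 / t½ = 0.693147 / 2.35 = 0.2950 hr^-1
Extrapolated tail: C_last / k_e = 5.18 / 0.295 = 17.559
AUC_0→∞ = 230.8 + 17.559 = 248.359 mcg/mL·hr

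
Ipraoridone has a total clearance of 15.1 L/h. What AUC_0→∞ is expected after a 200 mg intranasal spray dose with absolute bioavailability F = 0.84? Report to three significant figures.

AUC = 11.1 mg/L·h

AUC_0→∞ = F × Dose / CL
        = 0.84 × 200 / 15.1 = 11.1258 mg/L·h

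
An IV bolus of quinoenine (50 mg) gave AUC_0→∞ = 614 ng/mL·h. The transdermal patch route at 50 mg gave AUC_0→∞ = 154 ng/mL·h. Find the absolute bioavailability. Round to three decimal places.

F = (AUC_ev / D_ev) / (AUC_iv / D_iv)
  = (154/50) / (614/50)
  = 3.08 / 12.28 = 0.2508

F = 0.251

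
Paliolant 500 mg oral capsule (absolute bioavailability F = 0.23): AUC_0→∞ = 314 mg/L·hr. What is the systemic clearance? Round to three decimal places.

CL = 0.366 L/hr

CL = F × Dose / AUC_0→∞
   = 0.23 × 500 / 314 = 0.366242 L/hr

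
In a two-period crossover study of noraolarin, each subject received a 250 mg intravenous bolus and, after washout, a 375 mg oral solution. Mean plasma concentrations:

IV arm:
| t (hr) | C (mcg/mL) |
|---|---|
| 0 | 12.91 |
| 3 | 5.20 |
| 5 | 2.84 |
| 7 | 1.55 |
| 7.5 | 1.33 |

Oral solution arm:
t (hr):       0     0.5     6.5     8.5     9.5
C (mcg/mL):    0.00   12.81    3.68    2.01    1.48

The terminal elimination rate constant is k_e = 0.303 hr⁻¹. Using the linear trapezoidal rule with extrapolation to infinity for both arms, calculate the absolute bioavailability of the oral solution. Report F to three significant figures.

F = 0.969

Trapezoidal AUC_0→7.5 (IV):
  [0→3]: (12.91+5.20)/2 × 3 = 27.165
  [3→5]: (5.20+2.84)/2 × 2 = 8.04
  [5→7]: (2.84+1.55)/2 × 2 = 4.39
  [7→7.5]: (1.55+1.33)/2 × 0.5 = 0.72
  Sum = 40.315 mcg/mL·hr
IV tail: 1.33/0.303 = 4.389; AUC_iv,0→∞ = 40.315 + 4.389 = 44.704 mcg/mL·hr
Trapezoidal AUC_0→9.5 (oral solution):
  [0→0.5]: (0.00+12.81)/2 × 0.5 = 3.2025
  [0.5→6.5]: (12.81+3.68)/2 × 6 = 49.47
  [6.5→8.5]: (3.68+2.01)/2 × 2 = 5.69
  [8.5→9.5]: (2.01+1.48)/2 × 1 = 1.745
  Sum = 60.1075 mcg/mL·hr
oral solution tail: 1.48/0.303 = 4.884; AUC_ev,0→∞ = 60.1075 + 4.884 = 64.9915 mcg/mL·hr
F = (AUC_ev/D_ev)/(AUC_iv/D_iv) = (64.9915/375)/(44.704/250) = 0.173311/0.178816 = 0.9692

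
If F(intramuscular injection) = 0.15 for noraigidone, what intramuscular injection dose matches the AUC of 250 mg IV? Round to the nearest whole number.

For equal systemic exposure: F × D_ev = D_iv
D_ev = D_iv / F = 250 / 0.15 = 1666.67 mg

D_intramuscular = 1667 mg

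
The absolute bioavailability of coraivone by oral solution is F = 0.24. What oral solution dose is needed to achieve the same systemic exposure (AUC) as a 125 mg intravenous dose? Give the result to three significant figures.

For equal systemic exposure: F × D_ev = D_iv
D_ev = D_iv / F = 125 / 0.24 = 520.833 mg

D_oral = 521 mg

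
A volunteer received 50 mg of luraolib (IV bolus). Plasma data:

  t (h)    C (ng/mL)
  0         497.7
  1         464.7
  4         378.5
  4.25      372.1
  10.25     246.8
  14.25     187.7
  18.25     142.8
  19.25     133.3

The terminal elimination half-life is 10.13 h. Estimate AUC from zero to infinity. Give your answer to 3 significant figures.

AUC = 7310 ng/mL·h

Trapezoidal AUC_0→19.25:
  [0→1]: (497.7+464.7)/2 × 1 = 481.2
  [1→4]: (464.7+378.5)/2 × 3 = 1264.8
  [4→4.25]: (378.5+372.1)/2 × 0.25 = 93.825
  [4.25→10.25]: (372.1+246.8)/2 × 6 = 1856.7
  [10.25→14.25]: (246.8+187.7)/2 × 4 = 869.0
  [14.25→18.25]: (187.7+142.8)/2 × 4 = 661.0
  [18.25→19.25]: (142.8+133.3)/2 × 1 = 138.05
  Sum = 5364.575 ng/mL·h
k_e = ln2 / t½ = 0.693147 / 10.13 = 0.0684 h^-1
Extrapolated tail: C_last / k_e = 133.3 / 0.0684 = 1948.830
AUC_0→∞ = 5364.575 + 1948.830 = 7313.405 ng/mL·h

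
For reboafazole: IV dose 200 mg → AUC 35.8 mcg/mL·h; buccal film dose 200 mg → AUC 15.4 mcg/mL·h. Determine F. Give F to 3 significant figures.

F = 0.430

F = (AUC_ev / D_ev) / (AUC_iv / D_iv)
  = (15.4/200) / (35.8/200)
  = 0.077 / 0.179 = 0.4302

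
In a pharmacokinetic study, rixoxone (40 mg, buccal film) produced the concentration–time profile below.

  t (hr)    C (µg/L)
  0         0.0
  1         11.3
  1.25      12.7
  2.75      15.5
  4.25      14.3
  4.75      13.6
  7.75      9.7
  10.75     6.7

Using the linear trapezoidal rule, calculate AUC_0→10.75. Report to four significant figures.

AUC = 118.7 µg/L·hr

Trapezoidal AUC_0→10.75:
  [0→1]: (0.0+11.3)/2 × 1 = 5.65
  [1→1.25]: (11.3+12.7)/2 × 0.25 = 3.0
  [1.25→2.75]: (12.7+15.5)/2 × 1.5 = 21.15
  [2.75→4.25]: (15.5+14.3)/2 × 1.5 = 22.35
  [4.25→4.75]: (14.3+13.6)/2 × 0.5 = 6.975
  [4.75→7.75]: (13.6+9.7)/2 × 3 = 34.95
  [7.75→10.75]: (9.7+6.7)/2 × 3 = 24.6
  Sum = 118.675 µg/L·hr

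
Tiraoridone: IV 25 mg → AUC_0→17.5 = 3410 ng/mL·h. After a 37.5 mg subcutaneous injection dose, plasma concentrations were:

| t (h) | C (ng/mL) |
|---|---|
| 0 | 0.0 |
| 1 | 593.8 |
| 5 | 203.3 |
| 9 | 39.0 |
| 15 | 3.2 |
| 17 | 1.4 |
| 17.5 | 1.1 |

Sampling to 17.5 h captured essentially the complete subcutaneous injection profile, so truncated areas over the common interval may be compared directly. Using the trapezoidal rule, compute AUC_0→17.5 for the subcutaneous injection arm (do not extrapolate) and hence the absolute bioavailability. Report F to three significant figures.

Trapezoidal AUC_0→17.5 (subcutaneous injection):
  [0→1]: (0.0+593.8)/2 × 1 = 296.9
  [1→5]: (593.8+203.3)/2 × 4 = 1594.2
  [5→9]: (203.3+39.0)/2 × 4 = 484.6
  [9→15]: (39.0+3.2)/2 × 6 = 126.6
  [15→17]: (3.2+1.4)/2 × 2 = 4.6
  [17→17.5]: (1.4+1.1)/2 × 0.5 = 0.625
  Sum = 2507.525 ng/mL·h
F = (AUC_ev/D_ev)/(AUC_iv/D_iv) = (2507.525/37.5)/(3410/25) = 66.8673/136.4 = 0.4902

F = 0.490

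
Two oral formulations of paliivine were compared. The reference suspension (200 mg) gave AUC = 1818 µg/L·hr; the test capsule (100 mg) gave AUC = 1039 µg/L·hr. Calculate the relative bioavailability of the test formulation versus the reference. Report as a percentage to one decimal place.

F_rel = (AUC_test/D_test) / (AUC_ref/D_ref)
      = (1039/100) / (1818/200)
      = 10.39 / 9.09 = 1.1430 = 114.30%

F_rel = 114.3%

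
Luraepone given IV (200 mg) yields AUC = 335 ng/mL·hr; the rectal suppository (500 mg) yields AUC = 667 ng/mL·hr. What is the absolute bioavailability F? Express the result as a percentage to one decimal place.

F = (AUC_ev / D_ev) / (AUC_iv / D_iv)
  = (667/500) / (335/200)
  = 1.334 / 1.675 = 0.7964
  = 79.64%

F = 79.6%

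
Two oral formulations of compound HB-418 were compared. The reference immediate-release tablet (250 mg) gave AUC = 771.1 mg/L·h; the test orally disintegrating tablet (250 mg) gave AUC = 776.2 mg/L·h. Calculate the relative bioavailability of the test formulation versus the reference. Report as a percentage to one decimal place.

F_rel = (AUC_test/D_test) / (AUC_ref/D_ref)
      = (776.2/250) / (771.1/250)
      = 3.1048 / 3.0844 = 1.0066 = 100.66%

F_rel = 100.7%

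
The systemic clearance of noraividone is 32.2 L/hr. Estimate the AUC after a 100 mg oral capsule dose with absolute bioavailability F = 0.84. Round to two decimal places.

AUC = 2.61 mg/L·hr

AUC_0→∞ = F × Dose / CL
        = 0.84 × 100 / 32.2 = 2.6087 mg/L·hr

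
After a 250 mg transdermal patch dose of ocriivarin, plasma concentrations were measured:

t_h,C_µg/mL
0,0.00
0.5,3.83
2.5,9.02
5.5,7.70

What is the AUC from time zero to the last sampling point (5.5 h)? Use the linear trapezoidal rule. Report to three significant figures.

Trapezoidal AUC_0→5.5:
  [0→0.5]: (0.00+3.83)/2 × 0.5 = 0.9575
  [0.5→2.5]: (3.83+9.02)/2 × 2 = 12.85
  [2.5→5.5]: (9.02+7.70)/2 × 3 = 25.08
  Sum = 38.8875 µg/mL·h

AUC = 38.9 µg/mL·h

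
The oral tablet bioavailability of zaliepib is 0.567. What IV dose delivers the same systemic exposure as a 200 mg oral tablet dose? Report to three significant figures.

D_iv = 113 mg

Systemic exposure from an extravascular dose = F × D_ev, so the equivalent IV dose is F × D_ev.
D_iv = F × D_ev = 0.567 × 200 = 113.4 mg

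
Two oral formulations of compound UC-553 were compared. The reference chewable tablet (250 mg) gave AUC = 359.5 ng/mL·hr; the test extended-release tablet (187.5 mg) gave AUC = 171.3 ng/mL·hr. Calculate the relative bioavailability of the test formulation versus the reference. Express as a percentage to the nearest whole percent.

F_rel = 64%

F_rel = (AUC_test/D_test) / (AUC_ref/D_ref)
      = (171.3/187.5) / (359.5/250)
      = 0.9136 / 1.438 = 0.6353 = 63.53%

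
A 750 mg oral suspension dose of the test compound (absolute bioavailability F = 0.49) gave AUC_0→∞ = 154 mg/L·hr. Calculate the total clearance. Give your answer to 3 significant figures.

CL = F × Dose / AUC_0→∞
   = 0.49 × 750 / 154 = 2.38636 L/hr

CL = 2.39 L/hr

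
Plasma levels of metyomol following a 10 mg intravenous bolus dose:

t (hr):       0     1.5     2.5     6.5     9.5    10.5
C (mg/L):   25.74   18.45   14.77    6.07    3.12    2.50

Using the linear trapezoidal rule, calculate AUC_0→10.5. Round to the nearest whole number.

AUC = 108 mg/L·hr

Trapezoidal AUC_0→10.5:
  [0→1.5]: (25.74+18.45)/2 × 1.5 = 33.1425
  [1.5→2.5]: (18.45+14.77)/2 × 1 = 16.61
  [2.5→6.5]: (14.77+6.07)/2 × 4 = 41.68
  [6.5→9.5]: (6.07+3.12)/2 × 3 = 13.785
  [9.5→10.5]: (3.12+2.50)/2 × 1 = 2.81
  Sum = 108.0275 mg/L·hr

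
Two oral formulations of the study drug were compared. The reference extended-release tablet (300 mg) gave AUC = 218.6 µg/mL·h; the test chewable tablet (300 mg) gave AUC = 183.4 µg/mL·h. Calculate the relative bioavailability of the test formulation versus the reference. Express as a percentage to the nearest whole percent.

F_rel = (AUC_test/D_test) / (AUC_ref/D_ref)
      = (183.4/300) / (218.6/300)
      = 0.611333 / 0.728667 = 0.8390 = 83.90%

F_rel = 84%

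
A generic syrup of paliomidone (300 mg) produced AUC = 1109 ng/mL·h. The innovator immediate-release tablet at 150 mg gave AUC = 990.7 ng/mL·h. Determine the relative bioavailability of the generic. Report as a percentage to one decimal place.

F_rel = 56.0%

F_rel = (AUC_test/D_test) / (AUC_ref/D_ref)
      = (1109/300) / (990.7/150)
      = 3.69667 / 6.60467 = 0.5597 = 55.97%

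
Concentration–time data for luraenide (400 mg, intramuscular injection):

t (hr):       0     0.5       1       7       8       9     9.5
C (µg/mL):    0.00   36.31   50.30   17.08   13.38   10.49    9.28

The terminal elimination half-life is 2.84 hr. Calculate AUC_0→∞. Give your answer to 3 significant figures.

AUC = 303 µg/mL·hr

Trapezoidal AUC_0→9.5:
  [0→0.5]: (0.00+36.31)/2 × 0.5 = 9.0775
  [0.5→1]: (36.31+50.30)/2 × 0.5 = 21.6525
  [1→7]: (50.30+17.08)/2 × 6 = 202.14
  [7→8]: (17.08+13.38)/2 × 1 = 15.23
  [8→9]: (13.38+10.49)/2 × 1 = 11.935
  [9→9.5]: (10.49+9.28)/2 × 0.5 = 4.9425
  Sum = 264.9775 µg/mL·hr
k_e = ln2 / t½ = 0.693147 / 2.84 = 0.2441 hr^-1
Extrapolated tail: C_last / k_e = 9.28 / 0.2441 = 38.017
AUC_0→∞ = 264.9775 + 38.017 = 302.9945 µg/mL·hr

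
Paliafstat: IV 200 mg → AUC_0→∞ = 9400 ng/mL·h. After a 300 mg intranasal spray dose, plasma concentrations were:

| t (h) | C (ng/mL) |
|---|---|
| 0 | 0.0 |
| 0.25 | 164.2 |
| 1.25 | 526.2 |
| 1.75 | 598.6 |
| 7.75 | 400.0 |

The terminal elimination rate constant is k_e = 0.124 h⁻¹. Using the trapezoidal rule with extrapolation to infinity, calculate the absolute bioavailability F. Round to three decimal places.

Trapezoidal AUC_0→7.75 (intranasal spray):
  [0→0.25]: (0.0+164.2)/2 × 0.25 = 20.525
  [0.25→1.25]: (164.2+526.2)/2 × 1 = 345.2
  [1.25→1.75]: (526.2+598.6)/2 × 0.5 = 281.2
  [1.75→7.75]: (598.6+400.0)/2 × 6 = 2995.8
  Sum = 3642.725 ng/mL·h
Tail: C_last/k_e = 400.0/0.124 = 3225.806
AUC_0→∞ (intranasal spray) = 3642.725 + 3225.806 = 6868.531 ng/mL·h
F = (AUC_ev/D_ev)/(AUC_iv/D_iv) = (6868.531/300)/(9400/200) = 22.8951/47 = 0.4871

F = 0.487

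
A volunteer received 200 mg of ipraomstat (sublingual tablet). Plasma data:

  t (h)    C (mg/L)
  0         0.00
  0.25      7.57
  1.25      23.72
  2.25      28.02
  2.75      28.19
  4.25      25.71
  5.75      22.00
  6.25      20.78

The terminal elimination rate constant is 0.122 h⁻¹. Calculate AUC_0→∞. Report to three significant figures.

AUC = 314 mg/L·h

Trapezoidal AUC_0→6.25:
  [0→0.25]: (0.00+7.57)/2 × 0.25 = 0.94625
  [0.25→1.25]: (7.57+23.72)/2 × 1 = 15.645
  [1.25→2.25]: (23.72+28.02)/2 × 1 = 25.87
  [2.25→2.75]: (28.02+28.19)/2 × 0.5 = 14.0525
  [2.75→4.25]: (28.19+25.71)/2 × 1.5 = 40.425
  [4.25→5.75]: (25.71+22.00)/2 × 1.5 = 35.7825
  [5.75→6.25]: (22.00+20.78)/2 × 0.5 = 10.695
  Sum = 143.41625 mg/L·h
Extrapolated tail: C_last / k_e = 20.78 / 0.122 = 170.328
AUC_0→∞ = 143.41625 + 170.328 = 313.74425 mg/L·h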